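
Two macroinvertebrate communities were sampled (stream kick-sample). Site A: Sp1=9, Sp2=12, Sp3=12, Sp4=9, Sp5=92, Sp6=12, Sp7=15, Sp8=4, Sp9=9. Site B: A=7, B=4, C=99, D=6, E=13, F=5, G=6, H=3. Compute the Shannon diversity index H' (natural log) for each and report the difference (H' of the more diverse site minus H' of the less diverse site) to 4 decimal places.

Site A: N=174, proportions 0.0517241, 0.0689655, 0.0689655, 0.0517241, 0.5287356, 0.0689655, 0.0862069, 0.0229885, 0.0517241, giving H' = 1.6478359 (working shown to 7 dp, full precision carried).
Site B: N=143, proportions 0.048951, 0.027972, 0.6923077, 0.041958, 0.0909091, 0.034965, 0.041958, 0.020979, giving H' = 1.1847195.
Difference = |1.6478359 − 1.1847195| = 0.4631164, i.e. 0.4631 to 4 decimal places.

0.4631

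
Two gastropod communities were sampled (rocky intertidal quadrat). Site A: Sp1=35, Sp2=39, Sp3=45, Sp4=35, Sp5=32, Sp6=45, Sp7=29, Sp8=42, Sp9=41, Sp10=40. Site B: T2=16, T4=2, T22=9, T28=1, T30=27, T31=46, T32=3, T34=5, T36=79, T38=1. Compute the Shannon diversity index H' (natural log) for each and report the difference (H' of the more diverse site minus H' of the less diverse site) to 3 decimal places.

0.687

Site A: N=383, proportions 0.09138, 0.10183, 0.11749, 0.09138, 0.08355, 0.11749, 0.07572, 0.10966, 0.10705, 0.10444, giving H' = 2.29346 (working shown to 5 dp, full precision carried).
Site B: N=189, proportions 0.08466, 0.01058, 0.04762, 0.00529, 0.14286, 0.24339, 0.01587, 0.02646, 0.41799, 0.00529, giving H' = 1.60599.
Difference = |2.29346 − 1.60599| = 0.68747, i.e. 0.687 to 3 decimal places.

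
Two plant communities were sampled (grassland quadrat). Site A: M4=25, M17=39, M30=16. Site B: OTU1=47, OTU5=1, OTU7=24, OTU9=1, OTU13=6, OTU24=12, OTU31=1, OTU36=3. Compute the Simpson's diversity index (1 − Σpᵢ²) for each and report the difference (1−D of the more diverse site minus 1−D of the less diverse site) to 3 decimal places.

Site A: N=80, proportions 0.3125, 0.4875, 0.2, giving 1−D = 0.62469 (working shown to 5 dp, full precision carried).
Site B: N=95, proportions 0.49474, 0.01053, 0.25263, 0.01053, 0.06316, 0.12632, 0.01053, 0.03158, giving 1−D = 0.67014.
Difference = |0.62469 − 0.67014| = 0.04545, i.e. 0.045 to 3 decimal places.

0.045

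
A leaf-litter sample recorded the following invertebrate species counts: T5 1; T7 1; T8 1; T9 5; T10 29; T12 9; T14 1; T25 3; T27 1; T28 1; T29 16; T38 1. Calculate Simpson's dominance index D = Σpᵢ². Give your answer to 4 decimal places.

Total N = 1+1+1+5+29+9+1+3+1+1+16+1 = 69, so the proportions are 0.014493, 0.014493, 0.014493, 0.072464, 0.42029, 0.130435, 0.014493, 0.043478, 0.014493, 0.014493, 0.231884, 0.014493 (working shown to 6 dp, full precision carried).
D = 0.014493² + 0.014493² + 0.014493² + 0.072464² + 0.42029² + 0.130435² + 0.014493² + 0.043478² + 0.014493² + 0.014493² + 0.231884² + 0.014493² = 0.000210 + 0.000210 + 0.000210 + 0.005251 + 0.176644 + 0.017013 + 0.000210 + 0.001890 + 0.000210 + 0.000210 + 0.053770 + 0.000210 = 0.256039.
To 4 decimal places, D = 0.2560.

0.2560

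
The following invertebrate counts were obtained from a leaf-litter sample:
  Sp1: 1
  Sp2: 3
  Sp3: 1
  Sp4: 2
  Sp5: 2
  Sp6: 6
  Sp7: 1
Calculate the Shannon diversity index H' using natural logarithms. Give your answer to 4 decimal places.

1.7214

Total N = 1+3+1+2+2+6+1 = 16, so the proportions are 0.0625, 0.1875, 0.0625, 0.125, 0.125, 0.375, 0.0625 (working shown to 6 dp, full precision carried).
Each pᵢ ln pᵢ term: 0.0625×(-2.772589)=-0.173287, 0.1875×(-1.673976)=-0.313871, 0.0625×(-2.772589)=-0.173287, 0.125×(-2.079442)=-0.259930, 0.125×(-2.079442)=-0.259930, 0.375×(-0.980829)=-0.367811, 0.0625×(-2.772589)=-0.173287.
Sum = -1.721402, so H' = 1.7214.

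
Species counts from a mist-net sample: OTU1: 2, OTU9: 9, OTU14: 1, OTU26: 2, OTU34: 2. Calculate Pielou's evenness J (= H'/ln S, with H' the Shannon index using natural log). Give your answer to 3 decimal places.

0.793

Total N = 2+9+1+2+2 = 16, so the proportions are 0.125, 0.5625, 0.0625, 0.125, 0.125 (working shown to 5 dp, full precision carried).
H' = −Σ pᵢ ln pᵢ = −((-0.25993) + (-0.32364) + (-0.17329) + (-0.25993) + (-0.25993)) = 1.27672.
With S = 5 species, ln S = 1.60944, so J = 1.27672/1.60944 = 0.79327, i.e. 0.793 to 3 decimal places.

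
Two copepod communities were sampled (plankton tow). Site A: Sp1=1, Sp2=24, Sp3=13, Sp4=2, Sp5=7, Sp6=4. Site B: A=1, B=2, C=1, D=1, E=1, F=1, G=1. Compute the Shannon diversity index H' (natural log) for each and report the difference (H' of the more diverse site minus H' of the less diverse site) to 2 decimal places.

Site A: N=51, proportions 0.0196, 0.4706, 0.2549, 0.0392, 0.1373, 0.0784, giving H' = 1.3795 (working shown to 4 dp, full precision carried).
Site B: N=8, proportions 0.125, 0.25, 0.125, 0.125, 0.125, 0.125, 0.125, giving H' = 1.9062.
Difference = |1.3795 − 1.9062| = 0.5267, i.e. 0.53 to 2 decimal places.

0.53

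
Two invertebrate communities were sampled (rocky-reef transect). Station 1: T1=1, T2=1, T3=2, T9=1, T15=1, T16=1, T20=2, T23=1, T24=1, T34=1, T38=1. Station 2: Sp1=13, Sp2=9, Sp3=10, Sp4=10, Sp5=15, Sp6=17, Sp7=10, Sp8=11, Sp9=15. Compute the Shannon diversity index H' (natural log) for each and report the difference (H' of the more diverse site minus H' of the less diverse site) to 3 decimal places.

Station 1: N=13, proportions 0.07692, 0.07692, 0.15385, 0.07692, 0.07692, 0.07692, 0.15385, 0.07692, 0.07692, 0.07692, 0.07692, giving H' = 2.35167 (working shown to 5 dp, full precision carried).
Station 2: N=110, proportions 0.11818, 0.08182, 0.09091, 0.09091, 0.13636, 0.15455, 0.09091, 0.1, 0.13636, giving H' = 2.17339.
Difference = |2.35167 − 2.17339| = 0.17828, i.e. 0.178 to 3 decimal places.

0.178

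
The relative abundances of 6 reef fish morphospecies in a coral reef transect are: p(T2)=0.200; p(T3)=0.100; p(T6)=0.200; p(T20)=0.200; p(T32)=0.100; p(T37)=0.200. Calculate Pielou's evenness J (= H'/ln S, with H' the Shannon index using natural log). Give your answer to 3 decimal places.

H' = −Σ pᵢ ln pᵢ = −((-0.32189) + (-0.23026) + (-0.32189) + (-0.32189) + (-0.23026) + (-0.32189)) = 1.74807 (working shown to 5 dp, full precision carried).
With S = 6 species, ln S = 1.79176, so J = 1.74807/1.79176 = 0.97561, i.e. 0.976 to 3 decimal places.

0.976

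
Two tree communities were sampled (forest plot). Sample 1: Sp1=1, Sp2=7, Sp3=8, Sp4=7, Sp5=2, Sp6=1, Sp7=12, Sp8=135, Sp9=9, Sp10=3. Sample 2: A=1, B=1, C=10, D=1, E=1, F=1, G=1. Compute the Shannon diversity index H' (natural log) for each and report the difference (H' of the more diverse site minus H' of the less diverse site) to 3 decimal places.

Sample 1: N=185, proportions 0.005405, 0.037838, 0.043243, 0.037838, 0.010811, 0.005405, 0.064865, 0.72973, 0.048649, 0.016216, giving H' = 1.110267 (working shown to 6 dp, full precision carried).
Sample 2: N=16, proportions 0.0625, 0.0625, 0.625, 0.0625, 0.0625, 0.0625, 0.0625, giving H' = 1.333473.
Difference = |1.110267 − 1.333473| = 0.223206, i.e. 0.223 to 3 decimal places.

0.223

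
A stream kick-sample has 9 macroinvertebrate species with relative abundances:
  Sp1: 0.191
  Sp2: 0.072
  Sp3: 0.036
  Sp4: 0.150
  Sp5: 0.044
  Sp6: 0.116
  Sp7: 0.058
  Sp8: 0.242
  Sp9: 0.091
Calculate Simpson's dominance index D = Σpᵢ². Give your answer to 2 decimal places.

0.15

D = 0.191² + 0.072² + 0.036² + 0.15² + 0.044² + 0.116² + 0.058² + 0.242² + 0.091² = 0.0365 + 0.0052 + 0.0013 + 0.0225 + 0.0019 + 0.0135 + 0.0034 + 0.0586 + 0.0083 = 0.1511 (working shown to 4 dp, full precision carried).
To 2 decimal places, D = 0.15.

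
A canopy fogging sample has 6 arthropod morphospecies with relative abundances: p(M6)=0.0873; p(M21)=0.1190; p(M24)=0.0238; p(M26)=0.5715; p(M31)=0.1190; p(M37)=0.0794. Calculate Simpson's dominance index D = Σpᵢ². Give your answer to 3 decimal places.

0.369

D = 0.0873² + 0.119² + 0.0238² + 0.5715² + 0.119² + 0.0794² = 0.00762 + 0.01416 + 0.00057 + 0.32661 + 0.01416 + 0.00630 = 0.36943 (working shown to 5 dp, full precision carried).
To 3 decimal places, D = 0.369.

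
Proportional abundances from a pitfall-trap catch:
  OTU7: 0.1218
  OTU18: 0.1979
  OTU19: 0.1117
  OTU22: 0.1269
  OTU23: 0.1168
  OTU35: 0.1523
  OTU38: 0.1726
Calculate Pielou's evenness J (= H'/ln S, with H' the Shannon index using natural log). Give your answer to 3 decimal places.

0.989

H' = −Σ pᵢ ln pᵢ = −((-0.25643) + (-0.32060) + (-0.24484) + (-0.26197) + (-0.25080) + (-0.28661) + (-0.30322)) = 1.92448 (working shown to 5 dp, full precision carried).
With S = 7 species, ln S = 1.94591, so J = 1.92448/1.94591 = 0.98898, i.e. 0.989 to 3 decimal places.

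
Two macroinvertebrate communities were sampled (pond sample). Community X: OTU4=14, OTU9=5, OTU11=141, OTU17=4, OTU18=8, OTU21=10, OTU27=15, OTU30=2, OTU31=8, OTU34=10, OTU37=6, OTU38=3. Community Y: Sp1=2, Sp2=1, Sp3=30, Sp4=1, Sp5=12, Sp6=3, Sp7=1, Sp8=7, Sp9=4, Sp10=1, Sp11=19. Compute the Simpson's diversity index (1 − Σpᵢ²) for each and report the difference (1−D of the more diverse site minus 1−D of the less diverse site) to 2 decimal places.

Community X: N=226, proportions 0.06195, 0.02212, 0.62389, 0.0177, 0.0354, 0.04425, 0.06637, 0.00885, 0.0354, 0.04425, 0.02655, 0.01327, giving 1−D = 0.59433 (working shown to 5 dp, full precision carried).
Community Y: N=81, proportions 0.02469, 0.01235, 0.37037, 0.01235, 0.14815, 0.03704, 0.01235, 0.08642, 0.04938, 0.01235, 0.23457, giving 1−D = 0.77336.
Difference = |0.59433 − 0.77336| = 0.17903, i.e. 0.18 to 2 decimal places.

0.18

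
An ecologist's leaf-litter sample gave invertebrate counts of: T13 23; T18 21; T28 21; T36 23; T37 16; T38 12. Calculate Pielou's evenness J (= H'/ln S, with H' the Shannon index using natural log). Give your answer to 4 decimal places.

Total N = 23+21+21+23+16+12 = 116, so the proportions are 0.198276, 0.181034, 0.181034, 0.198276, 0.137931, 0.103448 (working shown to 6 dp, full precision carried).
H' = −Σ pᵢ ln pᵢ = −((-0.320829) + (-0.309400) + (-0.309400) + (-0.320829) + (-0.273242) + (-0.234691)) = 1.768392.
With S = 6 species, ln S = 1.791759, so J = 1.768392/1.791759 = 0.986958, i.e. 0.9870 to 4 decimal places.

0.9870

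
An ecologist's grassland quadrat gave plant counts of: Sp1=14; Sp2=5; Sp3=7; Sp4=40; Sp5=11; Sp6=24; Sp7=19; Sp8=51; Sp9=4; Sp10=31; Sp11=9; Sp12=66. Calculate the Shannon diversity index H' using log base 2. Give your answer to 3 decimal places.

3.136

Total N = 14+5+7+40+11+24+19+51+4+31+9+66 = 281, so the proportions are 0.04982, 0.01779, 0.02491, 0.14235, 0.03915, 0.08541, 0.06762, 0.18149, 0.01423, 0.11032, 0.03203, 0.23488 (working shown to 5 dp, full precision carried).
Each pᵢ log₂ pᵢ term: 0.04982×(-4.32707)=-0.21558, 0.01779×(-5.81250)=-0.10343, 0.02491×(-5.32707)=-0.13270, 0.14235×(-2.81250)=-0.40036, 0.03915×(-4.67499)=-0.18301, 0.08541×(-3.54946)=-0.30316, 0.06762×(-3.88650)=-0.26279, 0.18149×(-2.46200)=-0.44684, 0.01423×(-6.13443)=-0.08732, 0.11032×(-3.18023)=-0.35084, 0.03203×(-4.96450)=-0.15901, 0.23488×(-2.09003)=-0.49090.
Sum = -3.13593, so H' = 3.136.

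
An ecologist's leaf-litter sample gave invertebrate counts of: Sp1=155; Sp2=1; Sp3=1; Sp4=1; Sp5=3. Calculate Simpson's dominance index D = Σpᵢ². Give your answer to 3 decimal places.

0.927

Total N = 155+1+1+1+3 = 161, so the proportions are 0.96273, 0.00621, 0.00621, 0.00621, 0.01863 (working shown to 5 dp, full precision carried).
D = 0.96273² + 0.00621² + 0.00621² + 0.00621² + 0.01863² = 0.92685 + 0.00004 + 0.00004 + 0.00004 + 0.00035 = 0.92732.
To 3 decimal places, D = 0.927.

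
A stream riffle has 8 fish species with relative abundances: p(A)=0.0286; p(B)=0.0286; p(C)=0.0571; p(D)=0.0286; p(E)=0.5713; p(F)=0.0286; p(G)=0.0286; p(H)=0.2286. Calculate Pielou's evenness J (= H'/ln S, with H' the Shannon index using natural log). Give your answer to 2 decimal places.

0.64

H' = −Σ pᵢ ln pᵢ = −((-0.1017) + (-0.1017) + (-0.1635) + (-0.1017) + (-0.3198) + (-0.1017) + (-0.1017) + (-0.3374)) = 1.3289 (working shown to 4 dp, full precision carried).
With S = 8 species, ln S = 2.0794, so J = 1.3289/2.0794 = 0.6391, i.e. 0.64 to 2 decimal places.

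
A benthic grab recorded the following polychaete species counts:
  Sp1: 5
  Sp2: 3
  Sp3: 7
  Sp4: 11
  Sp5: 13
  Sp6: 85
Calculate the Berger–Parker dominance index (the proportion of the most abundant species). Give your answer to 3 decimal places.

0.685

Total N = 5+3+7+11+13+85 = 124, so the proportions are 0.04032, 0.02419, 0.05645, 0.08871, 0.10484, 0.68548 (working shown to 5 dp, full precision carried).
The largest proportion is 0.68548, i.e. d = 0.685 to 3 decimal places.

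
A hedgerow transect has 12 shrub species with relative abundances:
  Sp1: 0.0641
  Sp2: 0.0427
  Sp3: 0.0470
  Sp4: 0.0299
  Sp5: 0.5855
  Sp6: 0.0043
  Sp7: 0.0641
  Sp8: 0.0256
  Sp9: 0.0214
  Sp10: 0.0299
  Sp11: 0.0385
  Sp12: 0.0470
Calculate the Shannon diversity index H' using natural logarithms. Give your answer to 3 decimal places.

Each pᵢ ln pᵢ term (working shown to 5 dp, full precision carried): 0.0641×(-2.74731)=-0.17610, 0.0427×(-3.15356)=-0.13466, 0.047×(-3.05761)=-0.14371, 0.0299×(-3.50990)=-0.10495, 0.5855×(-0.53529)=-0.31341, 0.0043×(-5.44914)=-0.02343, 0.0641×(-2.74731)=-0.17610, 0.0256×(-3.66516)=-0.09383, 0.0214×(-3.84436)=-0.08227, 0.0299×(-3.50990)=-0.10495, 0.0385×(-3.25710)=-0.12540, 0.047×(-3.05761)=-0.14371.
Sum = -1.62251, so H' = 1.623.

1.623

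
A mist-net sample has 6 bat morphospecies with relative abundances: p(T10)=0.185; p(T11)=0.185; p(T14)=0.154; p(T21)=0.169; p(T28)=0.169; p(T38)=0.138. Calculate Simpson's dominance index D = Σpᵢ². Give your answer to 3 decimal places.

D = 0.185² + 0.185² + 0.154² + 0.169² + 0.169² + 0.138² = 0.03422 + 0.03422 + 0.02372 + 0.02856 + 0.02856 + 0.01904 = 0.16833 (working shown to 5 dp, full precision carried).
To 3 decimal places, D = 0.168.

0.168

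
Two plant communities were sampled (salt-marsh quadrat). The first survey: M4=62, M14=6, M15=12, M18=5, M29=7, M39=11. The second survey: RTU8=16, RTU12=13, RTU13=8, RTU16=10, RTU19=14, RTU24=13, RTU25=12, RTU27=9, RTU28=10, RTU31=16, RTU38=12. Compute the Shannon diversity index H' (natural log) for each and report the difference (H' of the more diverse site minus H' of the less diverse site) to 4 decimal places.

1.0855

The first survey: N=103, proportions 0.601942, 0.058252, 0.116505, 0.048544, 0.067961, 0.106796, giving H' = 1.290096 (working shown to 6 dp, full precision carried).
The second survey: N=133, proportions 0.120301, 0.097744, 0.06015, 0.075188, 0.105263, 0.097744, 0.090226, 0.067669, 0.075188, 0.120301, 0.090226, giving H' = 2.375625.
Difference = |1.290096 − 2.375625| = 1.085529, i.e. 1.0855 to 4 decimal places.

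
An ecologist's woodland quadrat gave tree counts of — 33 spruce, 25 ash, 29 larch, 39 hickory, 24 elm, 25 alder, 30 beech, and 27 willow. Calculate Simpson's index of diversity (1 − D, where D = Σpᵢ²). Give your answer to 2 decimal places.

Total N = 33+25+29+39+24+25+30+27 = 232, so the proportions are 0.1422, 0.1078, 0.125, 0.1681, 0.1034, 0.1078, 0.1293, 0.1164 (working shown to 4 dp, full precision carried).
D = 0.1422² + 0.1078² + 0.125² + 0.1681² + 0.1034² + 0.1078² + 0.1293² + 0.1164² = 0.0202 + 0.0116 + 0.0156 + 0.0283 + 0.0107 + 0.0116 + 0.0167 + 0.0135 = 0.1283.
So 1 − D = 0.8717, i.e. 0.87 to 2 decimal places.

0.87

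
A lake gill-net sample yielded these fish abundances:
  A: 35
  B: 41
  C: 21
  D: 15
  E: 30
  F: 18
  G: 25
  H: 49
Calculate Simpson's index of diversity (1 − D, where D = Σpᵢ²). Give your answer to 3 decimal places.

Total N = 35+41+21+15+30+18+25+49 = 234, so the proportions are 0.14957, 0.17521, 0.08974, 0.0641, 0.12821, 0.07692, 0.10684, 0.2094 (working shown to 5 dp, full precision carried).
D = 0.14957² + 0.17521² + 0.08974² + 0.0641² + 0.12821² + 0.07692² + 0.10684² + 0.2094² = 0.02237 + 0.03070 + 0.00805 + 0.00411 + 0.01644 + 0.00592 + 0.01141 + 0.04385 = 0.14285.
So 1 − D = 0.85715, i.e. 0.857 to 3 decimal places.

0.857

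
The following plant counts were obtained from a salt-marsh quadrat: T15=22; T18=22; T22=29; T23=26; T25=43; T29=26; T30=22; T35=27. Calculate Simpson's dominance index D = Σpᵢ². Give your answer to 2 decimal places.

Total N = 22+22+29+26+43+26+22+27 = 217, so the proportions are 0.1014, 0.1014, 0.1336, 0.1198, 0.1982, 0.1198, 0.1014, 0.1244 (working shown to 4 dp, full precision carried).
D = 0.1014² + 0.1014² + 0.1336² + 0.1198² + 0.1982² + 0.1198² + 0.1014² + 0.1244² = 0.0103 + 0.0103 + 0.0179 + 0.0144 + 0.0393 + 0.0144 + 0.0103 + 0.0155 = 0.1322.
To 2 decimal places, D = 0.13.

0.13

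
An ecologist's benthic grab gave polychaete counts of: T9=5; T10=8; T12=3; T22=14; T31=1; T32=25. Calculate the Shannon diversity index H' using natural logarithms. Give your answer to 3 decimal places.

1.429

Total N = 5+8+3+14+1+25 = 56, so the proportions are 0.08929, 0.14286, 0.05357, 0.25, 0.01786, 0.44643 (working shown to 5 dp, full precision carried).
Each pᵢ ln pᵢ term: 0.08929×(-2.41591)=-0.21571, 0.14286×(-1.94591)=-0.27799, 0.05357×(-2.92674)=-0.15679, 0.25×(-1.38629)=-0.34657, 0.01786×(-4.02535)=-0.07188, 0.44643×(-0.80648)=-0.36003.
Sum = -1.42897, so H' = 1.429.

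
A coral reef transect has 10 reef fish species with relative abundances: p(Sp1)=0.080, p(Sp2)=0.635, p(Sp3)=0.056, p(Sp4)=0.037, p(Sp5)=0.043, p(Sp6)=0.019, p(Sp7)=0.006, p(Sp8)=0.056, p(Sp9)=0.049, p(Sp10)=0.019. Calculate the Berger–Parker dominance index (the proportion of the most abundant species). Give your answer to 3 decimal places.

0.635

The largest proportion is 0.635, i.e. d = 0.635 to 3 decimal places.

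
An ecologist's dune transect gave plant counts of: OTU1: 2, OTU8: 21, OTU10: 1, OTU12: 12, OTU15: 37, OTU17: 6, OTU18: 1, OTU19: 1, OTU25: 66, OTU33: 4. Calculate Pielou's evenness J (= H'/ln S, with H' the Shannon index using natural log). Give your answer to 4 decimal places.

Total N = 2+21+1+12+37+6+1+1+66+4 = 151, so the proportions are 0.013245, 0.139073, 0.006623, 0.07947, 0.245033, 0.039735, 0.006623, 0.006623, 0.437086, 0.02649 (working shown to 6 dp, full precision carried).
H' = −Σ pᵢ ln pᵢ = −((-0.057273) + (-0.274357) + (-0.033227) + (-0.201248) + (-0.344605) + (-0.128166) + (-0.033227) + (-0.033227) + (-0.361743) + (-0.096185)) = 1.563260.
With S = 10 species, ln S = 2.302585, so J = 1.563260/2.302585 = 0.678915, i.e. 0.6789 to 4 decimal places.

0.6789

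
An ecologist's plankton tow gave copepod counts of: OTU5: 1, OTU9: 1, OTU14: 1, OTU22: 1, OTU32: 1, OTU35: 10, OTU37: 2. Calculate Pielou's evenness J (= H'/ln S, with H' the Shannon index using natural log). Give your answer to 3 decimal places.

Total N = 1+1+1+1+1+10+2 = 17, so the proportions are 0.05882, 0.05882, 0.05882, 0.05882, 0.05882, 0.58824, 0.11765 (working shown to 5 dp, full precision carried).
H' = −Σ pᵢ ln pᵢ = −((-0.16666) + (-0.16666) + (-0.16666) + (-0.16666) + (-0.16666) + (-0.31213) + (-0.25177)) = 1.39720.
With S = 7 species, ln S = 1.94591, so J = 1.39720/1.94591 = 0.71802, i.e. 0.718 to 3 decimal places.

0.718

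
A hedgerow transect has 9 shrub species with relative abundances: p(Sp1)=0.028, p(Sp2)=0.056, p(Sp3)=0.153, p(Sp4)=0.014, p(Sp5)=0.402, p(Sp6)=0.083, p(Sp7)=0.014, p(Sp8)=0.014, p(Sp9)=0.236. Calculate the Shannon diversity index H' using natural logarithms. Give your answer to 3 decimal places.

Each pᵢ ln pᵢ term (working shown to 5 dp, full precision carried): 0.028×(-3.57555)=-0.10012, 0.056×(-2.88240)=-0.16141, 0.153×(-1.87732)=-0.28723, 0.014×(-4.26870)=-0.05976, 0.402×(-0.91130)=-0.36634, 0.083×(-2.48891)=-0.20658, 0.014×(-4.26870)=-0.05976, 0.014×(-4.26870)=-0.05976, 0.236×(-1.44392)=-0.34077.
Sum = -1.64173, so H' = 1.642.

1.642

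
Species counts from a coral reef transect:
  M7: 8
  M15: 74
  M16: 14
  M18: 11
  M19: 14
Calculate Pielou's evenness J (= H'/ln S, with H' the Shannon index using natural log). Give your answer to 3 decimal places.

Total N = 8+74+14+11+14 = 121, so the proportions are 0.06612, 0.61157, 0.1157, 0.09091, 0.1157 (working shown to 5 dp, full precision carried).
H' = −Σ pᵢ ln pᵢ = −((-0.17959) + (-0.30072) + (-0.24954) + (-0.21799) + (-0.24954)) = 1.19739.
With S = 5 species, ln S = 1.60944, so J = 1.19739/1.60944 = 0.74398, i.e. 0.744 to 3 decimal places.

0.744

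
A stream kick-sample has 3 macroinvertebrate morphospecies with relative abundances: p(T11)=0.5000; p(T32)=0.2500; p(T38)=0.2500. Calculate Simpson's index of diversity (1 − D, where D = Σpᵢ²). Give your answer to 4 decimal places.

D = 0.5² + 0.25² + 0.25² = 0.250000 + 0.062500 + 0.062500 = 0.375000 (working shown to 6 dp, full precision carried).
So 1 − D = 0.625000, i.e. 0.6250 to 4 decimal places.

0.6250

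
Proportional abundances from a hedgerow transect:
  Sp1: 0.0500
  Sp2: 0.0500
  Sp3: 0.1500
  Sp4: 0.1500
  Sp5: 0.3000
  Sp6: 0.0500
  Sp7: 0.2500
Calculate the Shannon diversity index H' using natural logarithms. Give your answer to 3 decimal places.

1.726

Each pᵢ ln pᵢ term (working shown to 5 dp, full precision carried): 0.05×(-2.99573)=-0.14979, 0.05×(-2.99573)=-0.14979, 0.15×(-1.89712)=-0.28457, 0.15×(-1.89712)=-0.28457, 0.3×(-1.20397)=-0.36119, 0.05×(-2.99573)=-0.14979, 0.25×(-1.38629)=-0.34657.
Sum = -1.72626, so H' = 1.726.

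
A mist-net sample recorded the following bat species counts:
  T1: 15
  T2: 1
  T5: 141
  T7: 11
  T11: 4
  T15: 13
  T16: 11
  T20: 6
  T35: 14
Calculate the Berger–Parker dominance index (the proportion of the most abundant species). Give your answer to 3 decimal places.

0.653

Total N = 15+1+141+11+4+13+11+6+14 = 216, so the proportions are 0.06944, 0.00463, 0.65278, 0.05093, 0.01852, 0.06019, 0.05093, 0.02778, 0.06481 (working shown to 5 dp, full precision carried).
The largest proportion is 0.65278, i.e. d = 0.653 to 3 decimal places.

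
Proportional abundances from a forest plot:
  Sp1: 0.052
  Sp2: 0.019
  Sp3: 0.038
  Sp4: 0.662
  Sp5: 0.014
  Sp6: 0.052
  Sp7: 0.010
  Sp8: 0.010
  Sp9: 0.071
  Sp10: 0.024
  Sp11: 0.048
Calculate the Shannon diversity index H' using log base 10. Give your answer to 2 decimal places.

0.59

Each pᵢ log₁₀ pᵢ term (working shown to 4 dp, full precision carried): 0.052×(-1.2840)=-0.0668, 0.019×(-1.7212)=-0.0327, 0.038×(-1.4202)=-0.0540, 0.662×(-0.1791)=-0.1186, 0.014×(-1.8539)=-0.0260, 0.052×(-1.2840)=-0.0668, 0.01×(-2.0000)=-0.0200, 0.01×(-2.0000)=-0.0200, 0.071×(-1.1487)=-0.0816, 0.024×(-1.6198)=-0.0389, 0.048×(-1.3188)=-0.0633.
Sum = -0.5885, so H' = 0.59.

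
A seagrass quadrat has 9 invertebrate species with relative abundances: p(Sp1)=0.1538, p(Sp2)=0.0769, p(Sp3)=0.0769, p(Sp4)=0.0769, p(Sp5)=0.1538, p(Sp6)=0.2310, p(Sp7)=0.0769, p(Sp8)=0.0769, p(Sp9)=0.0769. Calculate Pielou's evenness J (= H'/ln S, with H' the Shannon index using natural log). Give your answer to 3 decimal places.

H' = −Σ pᵢ ln pᵢ = −((-0.28793) + (-0.19727) + (-0.19727) + (-0.19727) + (-0.28793) + (-0.33849) + (-0.19727) + (-0.19727) + (-0.19727)) = 2.09796 (working shown to 5 dp, full precision carried).
With S = 9 species, ln S = 2.19722, so J = 2.09796/2.19722 = 0.95482, i.e. 0.955 to 3 decimal places.

0.955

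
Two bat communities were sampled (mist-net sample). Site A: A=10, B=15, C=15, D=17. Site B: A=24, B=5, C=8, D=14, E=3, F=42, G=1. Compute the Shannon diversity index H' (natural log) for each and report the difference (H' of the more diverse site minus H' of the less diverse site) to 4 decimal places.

Site A: N=57, proportions 0.175439, 0.263158, 0.263158, 0.298246, giving H' = 1.368806 (working shown to 6 dp, full precision carried).
Site B: N=97, proportions 0.247423, 0.051546, 0.082474, 0.14433, 0.030928, 0.43299, 0.010309, giving H' = 1.500682.
Difference = |1.368806 − 1.500682| = 0.131876, i.e. 0.1319 to 4 decimal places.

0.1319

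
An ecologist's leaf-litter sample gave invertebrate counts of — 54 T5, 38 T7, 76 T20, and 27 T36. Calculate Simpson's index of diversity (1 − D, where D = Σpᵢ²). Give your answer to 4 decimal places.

Total N = 54+38+76+27 = 195, so the proportions are 0.276923, 0.194872, 0.389744, 0.138462 (working shown to 6 dp, full precision carried).
D = 0.276923² + 0.194872² + 0.389744² + 0.138462² = 0.076686 + 0.037975 + 0.151900 + 0.019172 = 0.285733.
So 1 − D = 0.714267, i.e. 0.7143 to 4 decimal places.

0.7143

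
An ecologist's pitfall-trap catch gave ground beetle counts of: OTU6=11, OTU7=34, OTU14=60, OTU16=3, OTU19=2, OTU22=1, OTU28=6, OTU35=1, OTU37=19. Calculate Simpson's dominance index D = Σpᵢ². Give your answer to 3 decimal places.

Total N = 11+34+60+3+2+1+6+1+19 = 137, so the proportions are 0.08029, 0.24818, 0.43796, 0.0219, 0.0146, 0.0073, 0.0438, 0.0073, 0.13869 (working shown to 5 dp, full precision carried).
D = 0.08029² + 0.24818² + 0.43796² + 0.0219² + 0.0146² + 0.0073² + 0.0438² + 0.0073² + 0.13869² = 0.00645 + 0.06159 + 0.19181 + 0.00048 + 0.00021 + 0.00005 + 0.00192 + 0.00005 + 0.01923 = 0.28179.
To 3 decimal places, D = 0.282.

0.282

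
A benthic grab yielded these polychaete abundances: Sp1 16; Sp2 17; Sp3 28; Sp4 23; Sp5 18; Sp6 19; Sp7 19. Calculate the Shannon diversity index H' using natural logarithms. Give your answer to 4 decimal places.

Total N = 16+17+28+23+18+19+19 = 140, so the proportions are 0.114286, 0.121429, 0.2, 0.164286, 0.128571, 0.135714, 0.135714 (working shown to 6 dp, full precision carried).
Each pᵢ ln pᵢ term: 0.114286×(-2.169054)=-0.247892, 0.121429×(-2.108429)=-0.256024, 0.2×(-1.609438)=-0.321888, 0.164286×(-1.806148)=-0.296724, 0.128571×(-2.051271)=-0.263735, 0.135714×(-1.997203)=-0.271049, 0.135714×(-1.997203)=-0.271049.
Sum = -1.928360, so H' = 1.9284.

1.9284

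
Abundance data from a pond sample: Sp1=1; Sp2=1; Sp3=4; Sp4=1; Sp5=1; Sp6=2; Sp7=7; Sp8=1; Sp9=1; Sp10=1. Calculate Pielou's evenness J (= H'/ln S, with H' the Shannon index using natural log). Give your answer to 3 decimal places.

Total N = 1+1+4+1+1+2+7+1+1+1 = 20, so the proportions are 0.05, 0.05, 0.2, 0.05, 0.05, 0.1, 0.35, 0.05, 0.05, 0.05 (working shown to 5 dp, full precision carried).
H' = −Σ pᵢ ln pᵢ = −((-0.14979) + (-0.14979) + (-0.32189) + (-0.14979) + (-0.14979) + (-0.23026) + (-0.36744) + (-0.14979) + (-0.14979) + (-0.14979)) = 1.96809.
With S = 10 species, ln S = 2.30259, so J = 1.96809/2.30259 = 0.85473, i.e. 0.855 to 3 decimal places.

0.855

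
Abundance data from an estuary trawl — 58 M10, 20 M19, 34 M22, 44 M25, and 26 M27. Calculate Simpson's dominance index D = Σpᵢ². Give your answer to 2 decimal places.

Total N = 58+20+34+44+26 = 182, so the proportions are 0.3187, 0.1099, 0.1868, 0.2418, 0.1429 (working shown to 4 dp, full precision carried).
D = 0.3187² + 0.1099² + 0.1868² + 0.2418² + 0.1429² = 0.1016 + 0.0121 + 0.0349 + 0.0584 + 0.0204 = 0.2274.
To 2 decimal places, D = 0.23.

0.23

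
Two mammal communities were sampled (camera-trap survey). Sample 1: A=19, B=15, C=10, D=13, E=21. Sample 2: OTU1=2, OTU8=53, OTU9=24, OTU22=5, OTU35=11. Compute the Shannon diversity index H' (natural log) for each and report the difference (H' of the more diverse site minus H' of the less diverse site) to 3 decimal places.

Sample 1: N=78, proportions 0.24359, 0.19231, 0.12821, 0.16667, 0.26923, giving H' = 1.57632 (working shown to 5 dp, full precision carried).
Sample 2: N=95, proportions 0.02105, 0.55789, 0.25263, 0.05263, 0.11579, giving H' = 1.15904.
Difference = |1.57632 − 1.15904| = 0.41728, i.e. 0.417 to 3 decimal places.

0.417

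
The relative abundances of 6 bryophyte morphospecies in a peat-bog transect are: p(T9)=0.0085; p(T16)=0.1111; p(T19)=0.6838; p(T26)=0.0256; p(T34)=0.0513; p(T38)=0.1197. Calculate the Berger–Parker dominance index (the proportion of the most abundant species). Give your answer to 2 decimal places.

The largest proportion is 0.6838, i.e. d = 0.68 to 2 decimal places.

0.68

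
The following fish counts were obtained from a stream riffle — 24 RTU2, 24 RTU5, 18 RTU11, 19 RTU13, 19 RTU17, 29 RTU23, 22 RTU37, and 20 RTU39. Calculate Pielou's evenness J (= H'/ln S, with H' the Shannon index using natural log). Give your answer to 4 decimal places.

Total N = 24+24+18+19+19+29+22+20 = 175, so the proportions are 0.137143, 0.137143, 0.102857, 0.108571, 0.108571, 0.165714, 0.125714, 0.114286 (working shown to 6 dp, full precision carried).
H' = −Σ pᵢ ln pᵢ = −((-0.272466) + (-0.272466) + (-0.233940) + (-0.241066) + (-0.241066) + (-0.297870) + (-0.260699) + (-0.247892)) = 2.067465.
With S = 8 species, ln S = 2.079442, so J = 2.067465/2.079442 = 0.994241, i.e. 0.9942 to 4 decimal places.

0.9942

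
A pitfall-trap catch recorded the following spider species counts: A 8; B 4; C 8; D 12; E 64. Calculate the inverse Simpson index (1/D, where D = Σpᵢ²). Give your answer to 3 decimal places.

Total N = 8+4+8+12+64 = 96, so the proportions are 0.083333, 0.041667, 0.083333, 0.125, 0.666667 (working shown to 6 dp, full precision carried).
D = 0.083333² + 0.041667² + 0.083333² + 0.125² + 0.666667² = 0.006944 + 0.001736 + 0.006944 + 0.015625 + 0.444444 = 0.475694.
So 1/D = 2.10219, i.e. 2.102 to 3 decimal places.

2.102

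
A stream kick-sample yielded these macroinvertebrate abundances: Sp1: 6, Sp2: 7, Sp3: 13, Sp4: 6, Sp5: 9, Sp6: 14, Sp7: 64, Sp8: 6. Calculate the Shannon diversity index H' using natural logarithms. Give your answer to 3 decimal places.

Total N = 6+7+13+6+9+14+64+6 = 125, so the proportions are 0.048, 0.056, 0.104, 0.048, 0.072, 0.112, 0.512, 0.048 (working shown to 5 dp, full precision carried).
Each pᵢ ln pᵢ term: 0.048×(-3.03655)=-0.14575, 0.056×(-2.88240)=-0.16141, 0.104×(-2.26336)=-0.23539, 0.048×(-3.03655)=-0.14575, 0.072×(-2.63109)=-0.18944, 0.112×(-2.18926)=-0.24520, 0.512×(-0.66943)=-0.34275, 0.048×(-3.03655)=-0.14575.
Sum = -1.61145, so H' = 1.611.

1.611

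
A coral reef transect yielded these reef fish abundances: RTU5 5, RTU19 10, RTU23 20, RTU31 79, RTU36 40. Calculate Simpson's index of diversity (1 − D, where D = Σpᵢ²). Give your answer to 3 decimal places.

0.647

Total N = 5+10+20+79+40 = 154, so the proportions are 0.03247, 0.06494, 0.12987, 0.51299, 0.25974 (working shown to 5 dp, full precision carried).
D = 0.03247² + 0.06494² + 0.12987² + 0.51299² + 0.25974² = 0.00105 + 0.00422 + 0.01687 + 0.26316 + 0.06747 = 0.35276.
So 1 − D = 0.64724, i.e. 0.647 to 3 decimal places.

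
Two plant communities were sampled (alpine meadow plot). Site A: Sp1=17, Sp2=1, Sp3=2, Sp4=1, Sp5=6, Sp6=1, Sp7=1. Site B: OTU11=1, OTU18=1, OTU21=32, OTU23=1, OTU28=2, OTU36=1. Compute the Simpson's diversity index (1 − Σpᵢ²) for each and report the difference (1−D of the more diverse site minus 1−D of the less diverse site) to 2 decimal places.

0.32

Site A: N=29, proportions 0.5862, 0.0345, 0.069, 0.0345, 0.2069, 0.0345, 0.0345, giving 1−D = 0.6040 (working shown to 4 dp, full precision carried).
Site B: N=38, proportions 0.0263, 0.0263, 0.8421, 0.0263, 0.0526, 0.0263, giving 1−D = 0.2853.
Difference = |0.6040 − 0.2853| = 0.3187, i.e. 0.32 to 2 decimal places.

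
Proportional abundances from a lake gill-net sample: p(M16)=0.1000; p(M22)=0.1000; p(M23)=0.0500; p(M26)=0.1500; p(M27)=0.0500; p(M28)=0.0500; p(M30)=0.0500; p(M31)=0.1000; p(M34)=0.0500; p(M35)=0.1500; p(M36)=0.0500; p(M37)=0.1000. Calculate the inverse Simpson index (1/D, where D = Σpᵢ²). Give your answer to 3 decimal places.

D = 0.1² + 0.1² + 0.05² + 0.15² + 0.05² + 0.05² + 0.05² + 0.1² + 0.05² + 0.15² + 0.05² + 0.1² = 0.0100000 + 0.0100000 + 0.0025000 + 0.0225000 + 0.0025000 + 0.0025000 + 0.0025000 + 0.0100000 + 0.0025000 + 0.0225000 + 0.0025000 + 0.0100000 = 0.1000000 (working shown to 7 dp, full precision carried).
So 1/D = 10.00000, i.e. 10.000 to 3 decimal places.

10.000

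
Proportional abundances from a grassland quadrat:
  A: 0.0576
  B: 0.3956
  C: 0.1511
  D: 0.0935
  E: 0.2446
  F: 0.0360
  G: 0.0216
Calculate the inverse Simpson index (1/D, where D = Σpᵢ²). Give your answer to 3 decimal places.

D = 0.0576² + 0.3956² + 0.1511² + 0.0935² + 0.2446² + 0.036² + 0.0216² = 0.0033178 + 0.1564994 + 0.0228312 + 0.0087423 + 0.0598292 + 0.0012960 + 0.0004666 = 0.2529823 (working shown to 7 dp, full precision carried).
So 1/D = 3.95285, i.e. 3.953 to 3 decimal places.

3.953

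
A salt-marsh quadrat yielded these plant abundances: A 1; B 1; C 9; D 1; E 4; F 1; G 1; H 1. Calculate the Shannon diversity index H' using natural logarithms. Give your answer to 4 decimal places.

Total N = 1+1+9+1+4+1+1+1 = 19, so the proportions are 0.052632, 0.052632, 0.473684, 0.052632, 0.210526, 0.052632, 0.052632, 0.052632 (working shown to 6 dp, full precision carried).
Each pᵢ ln pᵢ term: 0.052632×(-2.944439)=-0.154970, 0.052632×(-2.944439)=-0.154970, 0.473684×(-0.747214)=-0.353944, 0.052632×(-2.944439)=-0.154970, 0.210526×(-1.558145)=-0.328030, 0.052632×(-2.944439)=-0.154970, 0.052632×(-2.944439)=-0.154970, 0.052632×(-2.944439)=-0.154970.
Sum = -1.611797, so H' = 1.6118.

1.6118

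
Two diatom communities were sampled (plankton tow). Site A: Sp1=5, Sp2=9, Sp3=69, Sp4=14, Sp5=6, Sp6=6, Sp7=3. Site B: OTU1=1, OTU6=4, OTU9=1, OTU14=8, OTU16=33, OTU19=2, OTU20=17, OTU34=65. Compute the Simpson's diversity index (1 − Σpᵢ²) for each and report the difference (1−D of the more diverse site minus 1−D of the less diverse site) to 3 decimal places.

0.079

Site A: N=112, proportions 0.04464, 0.08036, 0.61607, 0.125, 0.05357, 0.05357, 0.02679, giving 1−D = 0.58992 (working shown to 5 dp, full precision carried).
Site B: N=131, proportions 0.00763, 0.03053, 0.00763, 0.06107, 0.25191, 0.01527, 0.12977, 0.49618, giving 1−D = 0.66849.
Difference = |0.58992 − 0.66849| = 0.07857, i.e. 0.079 to 3 decimal places.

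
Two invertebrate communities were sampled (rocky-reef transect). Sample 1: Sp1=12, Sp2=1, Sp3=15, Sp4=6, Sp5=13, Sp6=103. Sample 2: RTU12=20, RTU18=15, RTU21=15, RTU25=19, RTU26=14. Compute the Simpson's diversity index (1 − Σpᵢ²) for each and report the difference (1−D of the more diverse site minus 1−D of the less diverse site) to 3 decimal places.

Sample 1: N=150, proportions 0.08, 0.00667, 0.1, 0.04, 0.08667, 0.68667, giving 1−D = 0.50293 (working shown to 5 dp, full precision carried).
Sample 2: N=83, proportions 0.24096, 0.18072, 0.18072, 0.22892, 0.16867, giving 1−D = 0.79576.
Difference = |0.50293 − 0.79576| = 0.29283, i.e. 0.293 to 3 decimal places.

0.293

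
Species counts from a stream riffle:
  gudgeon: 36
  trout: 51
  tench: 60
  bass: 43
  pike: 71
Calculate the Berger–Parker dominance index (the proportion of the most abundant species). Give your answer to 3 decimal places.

Total N = 36+51+60+43+71 = 261, so the proportions are 0.13793, 0.1954, 0.22989, 0.16475, 0.27203 (working shown to 5 dp, full precision carried).
The largest proportion is 0.27203, i.e. d = 0.272 to 3 decimal places.

0.272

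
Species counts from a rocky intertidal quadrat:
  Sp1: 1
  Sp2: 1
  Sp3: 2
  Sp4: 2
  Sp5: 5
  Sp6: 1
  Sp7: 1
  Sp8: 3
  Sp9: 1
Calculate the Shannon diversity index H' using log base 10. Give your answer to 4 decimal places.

Total N = 1+1+2+2+5+1+1+3+1 = 17, so the proportions are 0.058824, 0.058824, 0.117647, 0.117647, 0.294118, 0.058824, 0.058824, 0.176471, 0.058824 (working shown to 6 dp, full precision carried).
Each pᵢ log₁₀ pᵢ term: 0.058824×(-1.230449)=-0.072379, 0.058824×(-1.230449)=-0.072379, 0.117647×(-0.929419)=-0.109343, 0.117647×(-0.929419)=-0.109343, 0.294118×(-0.531479)=-0.156317, 0.058824×(-1.230449)=-0.072379, 0.058824×(-1.230449)=-0.072379, 0.176471×(-0.753328)=-0.132940, 0.058824×(-1.230449)=-0.072379.
Sum = -0.869841, so H' = 0.8698.

0.8698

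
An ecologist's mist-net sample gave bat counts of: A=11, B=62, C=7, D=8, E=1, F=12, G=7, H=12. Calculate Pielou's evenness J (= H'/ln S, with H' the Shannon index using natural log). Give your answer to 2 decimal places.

Total N = 11+62+7+8+1+12+7+12 = 120, so the proportions are 0.0917, 0.5167, 0.0583, 0.0667, 0.0083, 0.1, 0.0583, 0.1 (working shown to 4 dp, full precision carried).
H' = −Σ pᵢ ln pᵢ = −((-0.2190) + (-0.3412) + (-0.1658) + (-0.1805) + (-0.0399) + (-0.2303) + (-0.1658) + (-0.2303)) = 1.5727.
With S = 8 species, ln S = 2.0794, so J = 1.5727/2.0794 = 0.7563, i.e. 0.76 to 2 decimal places.

0.76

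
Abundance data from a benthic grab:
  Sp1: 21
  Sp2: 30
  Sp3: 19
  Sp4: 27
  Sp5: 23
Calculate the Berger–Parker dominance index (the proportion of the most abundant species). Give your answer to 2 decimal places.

0.25

Total N = 21+30+19+27+23 = 120, so the proportions are 0.175, 0.25, 0.1583, 0.225, 0.1917 (working shown to 4 dp, full precision carried).
The largest proportion is 0.25, i.e. d = 0.25 to 2 decimal places.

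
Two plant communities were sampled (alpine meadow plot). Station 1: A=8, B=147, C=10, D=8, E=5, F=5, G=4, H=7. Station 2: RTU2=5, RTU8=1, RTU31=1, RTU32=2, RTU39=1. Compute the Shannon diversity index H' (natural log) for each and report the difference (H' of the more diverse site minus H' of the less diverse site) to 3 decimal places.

0.345

Station 1: N=194, proportions 0.04124, 0.75773, 0.05155, 0.04124, 0.02577, 0.02577, 0.02062, 0.03608, giving H' = 1.01450 (working shown to 5 dp, full precision carried).
Station 2: N=10, proportions 0.5, 0.1, 0.1, 0.2, 0.1, giving H' = 1.35924.
Difference = |1.01450 − 1.35924| = 0.34474, i.e. 0.345 to 3 decimal places.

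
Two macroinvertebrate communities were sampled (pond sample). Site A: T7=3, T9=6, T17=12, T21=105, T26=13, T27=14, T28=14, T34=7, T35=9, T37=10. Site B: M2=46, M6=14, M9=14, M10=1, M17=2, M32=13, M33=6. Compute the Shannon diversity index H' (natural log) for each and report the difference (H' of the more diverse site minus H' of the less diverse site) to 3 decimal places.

0.169

Site A: N=193, proportions 0.01554, 0.03109, 0.06218, 0.54404, 0.06736, 0.07254, 0.07254, 0.03627, 0.04663, 0.05181, giving H' = 1.65548 (working shown to 5 dp, full precision carried).
Site B: N=96, proportions 0.47917, 0.14583, 0.14583, 0.01042, 0.02083, 0.13542, 0.0625, giving H' = 1.48630.
Difference = |1.65548 − 1.48630| = 0.16918, i.e. 0.169 to 3 decimal places.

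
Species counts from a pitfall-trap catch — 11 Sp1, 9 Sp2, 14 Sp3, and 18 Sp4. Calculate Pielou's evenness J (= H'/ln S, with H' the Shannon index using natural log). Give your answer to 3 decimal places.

0.976

Total N = 11+9+14+18 = 52, so the proportions are 0.21154, 0.17308, 0.26923, 0.34615 (working shown to 5 dp, full precision carried).
H' = −Σ pᵢ ln pᵢ = −((-0.32859) + (-0.30358) + (-0.35328) + (-0.36722)) = 1.35268.
With S = 4 species, ln S = 1.38629, so J = 1.35268/1.38629 = 0.97575, i.e. 0.976 to 3 decimal places.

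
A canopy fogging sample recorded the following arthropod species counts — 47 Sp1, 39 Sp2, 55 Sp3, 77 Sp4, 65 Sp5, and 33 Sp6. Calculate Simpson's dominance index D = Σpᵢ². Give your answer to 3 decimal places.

Total N = 47+39+55+77+65+33 = 316, so the proportions are 0.14873, 0.12342, 0.17405, 0.24367, 0.2057, 0.10443 (working shown to 5 dp, full precision carried).
D = 0.14873² + 0.12342² + 0.17405² + 0.24367² + 0.2057² + 0.10443² = 0.02212 + 0.01523 + 0.03029 + 0.05938 + 0.04231 + 0.01091 = 0.18024.
To 3 decimal places, D = 0.180.

0.180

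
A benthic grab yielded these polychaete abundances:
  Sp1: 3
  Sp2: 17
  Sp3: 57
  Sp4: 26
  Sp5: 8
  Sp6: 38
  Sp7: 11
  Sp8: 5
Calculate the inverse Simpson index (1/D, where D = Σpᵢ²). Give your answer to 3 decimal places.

Total N = 3+17+57+26+8+38+11+5 = 165, so the proportions are 0.0181818, 0.1030303, 0.3454545, 0.1575758, 0.0484848, 0.230303, 0.0666667, 0.030303 (working shown to 7 dp, full precision carried).
D = 0.0181818² + 0.1030303² + 0.3454545² + 0.1575758² + 0.0484848² + 0.230303² + 0.0666667² + 0.030303² = 0.0003306 + 0.0106152 + 0.1193388 + 0.0248301 + 0.0023508 + 0.0530395 + 0.0044444 + 0.0009183 = 0.2158678.
So 1/D = 4.63247, i.e. 4.632 to 3 decimal places.

4.632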